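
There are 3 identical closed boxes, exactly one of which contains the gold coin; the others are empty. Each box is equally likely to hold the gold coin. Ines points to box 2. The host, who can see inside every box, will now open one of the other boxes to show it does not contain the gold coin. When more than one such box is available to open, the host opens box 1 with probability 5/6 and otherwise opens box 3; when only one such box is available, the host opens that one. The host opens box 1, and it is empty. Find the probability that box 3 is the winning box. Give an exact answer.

6/11

Consider each possible location of the gold coin in turn.
If it is in box 1 (prior 1/3): the host opened box 1, so this case is ruled out; weight (1/3)·0 = 0.
If it is in box 2 (prior 1/3): box 1 is available, opened with probability 5/6; weight (1/3)·(5/6) = 5/18.
If it is in box 3 (prior 1/3): only box 1 is available, probability 1; weight (1/3)·1 = 1/3.
The weights sum to 11/18.
So P(the gold coin in box 3 | the host opened box 1) = (1/3) / (11/18) = 6/11.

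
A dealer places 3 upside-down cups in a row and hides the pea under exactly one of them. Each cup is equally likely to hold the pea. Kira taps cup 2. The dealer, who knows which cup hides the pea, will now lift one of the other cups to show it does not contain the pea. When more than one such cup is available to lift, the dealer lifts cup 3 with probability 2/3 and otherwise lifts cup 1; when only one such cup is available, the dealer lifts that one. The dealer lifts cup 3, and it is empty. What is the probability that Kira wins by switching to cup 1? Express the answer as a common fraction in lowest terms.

Condition on the true location of the pea.
If it is under cup 1 (prior 1/3): only cup 3 is available, probability 1; weight (1/3)·1 = 1/3.
If it is under cup 2 (prior 1/3): cup 3 is available, opened with probability 2/3; weight (1/3)·(2/3) = 2/9.
If it is under cup 3 (prior 1/3): the dealer opened cup 3, so this case is ruled out; weight (1/3)·0 = 0.
The weights sum to 5/9.
So P(the pea under cup 1 | the dealer opened cup 3) = (1/3) / (5/9) = 3/5.

3/5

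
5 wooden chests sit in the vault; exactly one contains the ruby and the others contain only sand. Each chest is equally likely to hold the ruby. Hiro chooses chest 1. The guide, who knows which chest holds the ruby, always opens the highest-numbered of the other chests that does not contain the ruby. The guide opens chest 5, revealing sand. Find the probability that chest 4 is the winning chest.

Consider each possible location of the ruby in turn.
If it is in any of chests 1, 2, 3, and 4 (prior 1/5 each): chest 5 is the highest-numbered option available, probability 1; weight (1/5)·1 = 1/5 each.
If it is in chest 5 (prior 1/5): the guide opened chest 5, so this case is ruled out; weight (1/5)·0 = 0.
The weights sum to 4/5.
So P(the ruby in chest 4 | the guide opened chest 5) = (1/5) / (4/5) = 1/4.

1/4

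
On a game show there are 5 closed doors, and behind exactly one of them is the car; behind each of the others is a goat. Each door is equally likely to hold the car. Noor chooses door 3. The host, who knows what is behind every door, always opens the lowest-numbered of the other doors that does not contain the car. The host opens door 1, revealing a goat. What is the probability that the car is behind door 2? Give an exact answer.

1/4

Consider each possible location of the car in turn.
If it is behind door 1 (prior 1/5): the host opened door 1, so this case is ruled out; weight (1/5)·0 = 0.
If it is behind any of doors 2, 3, 4, and 5 (prior 1/5 each): door 1 is the lowest-numbered option available, probability 1; weight (1/5)·1 = 1/5 each.
The weights sum to 4/5.
So P(the car behind door 2 | the host opened door 1) = (1/5) / (4/5) = 1/4.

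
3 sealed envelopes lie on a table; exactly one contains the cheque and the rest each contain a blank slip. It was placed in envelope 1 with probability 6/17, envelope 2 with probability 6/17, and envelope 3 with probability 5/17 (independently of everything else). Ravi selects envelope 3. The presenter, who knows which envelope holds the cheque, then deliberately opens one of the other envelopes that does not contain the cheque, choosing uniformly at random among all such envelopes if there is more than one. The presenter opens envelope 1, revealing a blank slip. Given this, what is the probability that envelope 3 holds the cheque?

Consider each possible location of the cheque in turn.
If it is in envelope 1 (prior 6/17): the presenter opened envelope 1, so this case is ruled out; weight (6/17)·0 = 0.
If it is in envelope 2 (prior 6/17): the presenter has no choice, probability 1; weight (6/17)·1 = 6/17.
If it is in envelope 3 (prior 5/17): the presenter has 2 equally likely choices, so probability 1/2; weight (5/17)·(1/2) = 5/34.
The weights sum to 1/2.
So P(the cheque in envelope 3 | the presenter opened envelope 1) = (5/34) / (1/2) = 5/17.

5/17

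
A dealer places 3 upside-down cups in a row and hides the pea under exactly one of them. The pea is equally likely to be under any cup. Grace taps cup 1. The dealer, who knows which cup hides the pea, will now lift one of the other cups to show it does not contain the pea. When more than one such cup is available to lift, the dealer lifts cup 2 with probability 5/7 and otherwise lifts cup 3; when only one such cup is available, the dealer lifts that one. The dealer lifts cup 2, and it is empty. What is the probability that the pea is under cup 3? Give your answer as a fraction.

7/12

Consider each possible location of the pea in turn.
If it is under cup 1 (prior 1/3): cup 2 is available, opened with probability 5/7; weight (1/3)·(5/7) = 5/21.
If it is under cup 2 (prior 1/3): the dealer opened cup 2, so this case is ruled out; weight (1/3)·0 = 0.
If it is under cup 3 (prior 1/3): only cup 2 is available, probability 1; weight (1/3)·1 = 1/3.
The weights sum to 4/7.
So P(the pea under cup 3 | the dealer opened cup 2) = (1/3) / (4/7) = 7/12.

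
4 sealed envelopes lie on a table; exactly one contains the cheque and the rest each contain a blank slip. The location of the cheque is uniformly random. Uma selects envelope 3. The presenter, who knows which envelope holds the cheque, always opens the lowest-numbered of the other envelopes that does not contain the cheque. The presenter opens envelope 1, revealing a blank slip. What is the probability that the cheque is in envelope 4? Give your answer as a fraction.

1/3

Consider each possible location of the cheque in turn.
If it is in envelope 1 (prior 1/4): the presenter opened envelope 1, so this case is ruled out; weight (1/4)·0 = 0.
If it is in any of envelopes 2, 3, and 4 (prior 1/4 each): envelope 1 is the lowest-numbered option available, probability 1; weight (1/4)·1 = 1/4 each.
The weights sum to 3/4.
So P(the cheque in envelope 4 | the presenter opened envelope 1) = (1/4) / (3/4) = 1/3.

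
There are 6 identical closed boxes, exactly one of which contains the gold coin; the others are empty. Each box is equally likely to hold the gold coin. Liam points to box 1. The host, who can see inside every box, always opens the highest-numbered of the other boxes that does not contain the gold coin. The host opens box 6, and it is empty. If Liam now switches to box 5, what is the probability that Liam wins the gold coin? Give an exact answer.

1/5

Consider each possible location of the gold coin in turn.
If it is in any of boxes 1, 2, 3, 4, and 5 (prior 1/6 each): box 6 is the highest-numbered option available, probability 1; weight (1/6)·1 = 1/6 each.
If it is in box 6 (prior 1/6): the host opened box 6, so this case is ruled out; weight (1/6)·0 = 0.
The weights sum to 5/6.
So P(the gold coin in box 5 | the host opened box 6) = (1/6) / (5/6) = 1/5.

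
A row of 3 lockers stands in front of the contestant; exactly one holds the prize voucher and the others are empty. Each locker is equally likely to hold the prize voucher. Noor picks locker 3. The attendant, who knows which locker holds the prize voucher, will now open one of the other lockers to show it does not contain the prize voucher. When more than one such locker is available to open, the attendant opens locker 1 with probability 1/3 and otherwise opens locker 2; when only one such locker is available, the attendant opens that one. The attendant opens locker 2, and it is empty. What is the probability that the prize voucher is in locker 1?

Consider each possible location of the prize voucher in turn.
If it is in locker 1 (prior 1/3): only locker 2 is available, probability 1; weight (1/3)·1 = 1/3.
If it is in locker 2 (prior 1/3): the attendant opened locker 2, so this case is ruled out; weight (1/3)·0 = 0.
If it is in locker 3 (prior 1/3): locker 1 is available but not opened, probability 2/3; weight (1/3)·(2/3) = 2/9.
The weights sum to 5/9.
So P(the prize voucher in locker 1 | the attendant opened locker 2) = (1/3) / (5/9) = 3/5.

3/5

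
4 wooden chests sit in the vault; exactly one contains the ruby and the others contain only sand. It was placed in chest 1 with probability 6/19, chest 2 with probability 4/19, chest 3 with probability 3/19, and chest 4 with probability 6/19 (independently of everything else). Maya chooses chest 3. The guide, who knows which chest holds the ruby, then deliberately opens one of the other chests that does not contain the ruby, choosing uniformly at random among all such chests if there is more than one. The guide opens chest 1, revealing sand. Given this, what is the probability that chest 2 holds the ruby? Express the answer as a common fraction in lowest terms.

Apply Bayes' rule, conditioning on where the ruby actually is.
If it is in chest 1 (prior 6/19): the guide opened chest 1, so this case is ruled out; weight (6/19)·0 = 0.
If it is in chest 2 (prior 4/19): the guide has 2 equally likely choices, so probability 1/2; weight (4/19)·(1/2) = 2/19.
If it is in chest 3 (prior 3/19): the guide has 3 equally likely choices, so probability 1/3; weight (3/19)·(1/3) = 1/19.
If it is in chest 4 (prior 6/19): the guide has 2 equally likely choices, so probability 1/2; weight (6/19)·(1/2) = 3/19.
The weights sum to 6/19.
So P(the ruby in chest 2 | the guide opened chest 1) = (2/19) / (6/19) = 1/3.

1/3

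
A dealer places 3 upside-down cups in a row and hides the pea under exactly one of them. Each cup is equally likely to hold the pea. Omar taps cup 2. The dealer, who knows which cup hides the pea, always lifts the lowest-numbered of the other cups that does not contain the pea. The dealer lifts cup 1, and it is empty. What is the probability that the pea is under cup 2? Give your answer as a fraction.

Condition on the true location of the pea.
If it is under cup 1 (prior 1/3): the dealer opened cup 1, so this case is ruled out; weight (1/3)·0 = 0.
If it is under either of cups 2 and 3 (prior 1/3 each): cup 1 is the lowest-numbered option available, probability 1; weight (1/3)·1 = 1/3 each.
The weights sum to 2/3.
So P(the pea under cup 2 | the dealer opened cup 1) = (1/3) / (2/3) = 1/2.

1/2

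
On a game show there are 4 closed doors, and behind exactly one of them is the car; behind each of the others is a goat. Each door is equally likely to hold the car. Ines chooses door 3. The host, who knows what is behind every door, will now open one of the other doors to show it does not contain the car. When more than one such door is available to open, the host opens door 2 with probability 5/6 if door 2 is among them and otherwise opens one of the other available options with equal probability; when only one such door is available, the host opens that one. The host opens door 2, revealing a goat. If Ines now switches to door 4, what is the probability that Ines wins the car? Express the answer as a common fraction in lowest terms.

1/3

Condition on the true location of the car.
If it is behind any of doors 1, 3, and 4 (prior 1/4 each): door 2 is available, opened with probability 5/6; weight (1/4)·(5/6) = 5/24 each.
If it is behind door 2 (prior 1/4): the host opened door 2, so this case is ruled out; weight (1/4)·0 = 0.
The weights sum to 5/8.
So P(the car behind door 4 | the host opened door 2) = (5/24) / (5/8) = 1/3.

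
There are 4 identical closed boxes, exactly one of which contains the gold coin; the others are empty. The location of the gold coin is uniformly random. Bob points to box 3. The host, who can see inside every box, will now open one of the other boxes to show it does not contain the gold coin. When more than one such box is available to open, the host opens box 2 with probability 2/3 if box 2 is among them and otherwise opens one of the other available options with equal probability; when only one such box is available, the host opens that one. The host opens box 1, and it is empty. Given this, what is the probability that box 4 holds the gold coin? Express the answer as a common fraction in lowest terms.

Apply Bayes' rule, conditioning on where the gold coin actually is.
If it is in box 1 (prior 1/4): the host opened box 1, so this case is ruled out; weight (1/4)·0 = 0.
If it is in box 2 (prior 1/4): box 2 holds the prize so is unavailable; the host chooses uniformly among the 2 others, probability 1/2; weight (1/4)·(1/2) = 1/8.
If it is in box 3 (prior 1/4): box 2 is available but not opened; box 1 gets probability (1 − 2/3)/2 = 1/6; weight (1/4)·(1/6) = 1/24.
If it is in box 4 (prior 1/4): box 2 is available but not opened, probability 1/3; weight (1/4)·(1/3) = 1/12.
The weights sum to 1/4.
So P(the gold coin in box 4 | the host opened box 1) = (1/12) / (1/4) = 1/3.

1/3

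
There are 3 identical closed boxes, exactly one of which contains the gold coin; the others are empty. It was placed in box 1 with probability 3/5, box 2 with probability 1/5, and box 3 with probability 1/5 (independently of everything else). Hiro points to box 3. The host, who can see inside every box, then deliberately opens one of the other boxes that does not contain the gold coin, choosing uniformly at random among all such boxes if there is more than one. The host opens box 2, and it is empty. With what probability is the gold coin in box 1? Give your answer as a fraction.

6/7

Condition on the true location of the gold coin.
If it is in box 1 (prior 3/5): the host has no choice, probability 1; weight (3/5)·1 = 3/5.
If it is in box 2 (prior 1/5): the host opened box 2, so this case is ruled out; weight (1/5)·0 = 0.
If it is in box 3 (prior 1/5): the host has 2 equally likely choices, so probability 1/2; weight (1/5)·(1/2) = 1/10.
The weights sum to 7/10.
So P(the gold coin in box 1 | the host opened box 2) = (3/5) / (7/10) = 6/7.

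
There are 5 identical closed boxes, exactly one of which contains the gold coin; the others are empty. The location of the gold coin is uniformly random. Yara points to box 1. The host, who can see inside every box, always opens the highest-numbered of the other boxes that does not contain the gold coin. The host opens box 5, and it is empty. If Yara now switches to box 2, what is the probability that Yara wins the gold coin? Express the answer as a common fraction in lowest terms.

1/4

Apply Bayes' rule, conditioning on where the gold coin actually is.
If it is in any of boxes 1, 2, 3, and 4 (prior 1/5 each): box 5 is the highest-numbered option available, probability 1; weight (1/5)·1 = 1/5 each.
If it is in box 5 (prior 1/5): the host opened box 5, so this case is ruled out; weight (1/5)·0 = 0.
The weights sum to 4/5.
So P(the gold coin in box 2 | the host opened box 5) = (1/5) / (4/5) = 1/4.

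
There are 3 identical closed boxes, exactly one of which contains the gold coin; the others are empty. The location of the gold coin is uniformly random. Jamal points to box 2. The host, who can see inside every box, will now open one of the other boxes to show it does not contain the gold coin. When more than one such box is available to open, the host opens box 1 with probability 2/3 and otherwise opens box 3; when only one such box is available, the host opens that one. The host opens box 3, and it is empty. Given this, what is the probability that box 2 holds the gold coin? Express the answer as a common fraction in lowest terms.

Consider each possible location of the gold coin in turn.
If it is in box 1 (prior 1/3): only box 3 is available, probability 1; weight (1/3)·1 = 1/3.
If it is in box 2 (prior 1/3): box 1 is available but not opened, probability 1/3; weight (1/3)·(1/3) = 1/9.
If it is in box 3 (prior 1/3): the host opened box 3, so this case is ruled out; weight (1/3)·0 = 0.
The weights sum to 4/9.
So P(the gold coin in box 2 | the host opened box 3) = (1/9) / (4/9) = 1/4.

1/4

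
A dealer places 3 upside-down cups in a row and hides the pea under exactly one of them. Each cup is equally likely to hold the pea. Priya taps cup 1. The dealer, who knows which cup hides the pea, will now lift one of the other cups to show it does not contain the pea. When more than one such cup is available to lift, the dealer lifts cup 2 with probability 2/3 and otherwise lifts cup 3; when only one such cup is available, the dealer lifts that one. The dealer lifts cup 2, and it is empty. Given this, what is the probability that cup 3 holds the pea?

3/5

Condition on the true location of the pea.
If it is under cup 1 (prior 1/3): cup 2 is available, opened with probability 2/3; weight (1/3)·(2/3) = 2/9.
If it is under cup 2 (prior 1/3): the dealer opened cup 2, so this case is ruled out; weight (1/3)·0 = 0.
If it is under cup 3 (prior 1/3): only cup 2 is available, probability 1; weight (1/3)·1 = 1/3.
The weights sum to 5/9.
So P(the pea under cup 3 | the dealer opened cup 2) = (1/3) / (5/9) = 3/5.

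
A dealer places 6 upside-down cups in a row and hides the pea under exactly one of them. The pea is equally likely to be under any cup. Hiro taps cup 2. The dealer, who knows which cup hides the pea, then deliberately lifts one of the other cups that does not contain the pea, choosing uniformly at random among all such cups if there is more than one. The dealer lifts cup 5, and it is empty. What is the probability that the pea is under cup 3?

5/24

Apply Bayes' rule, conditioning on where the pea actually is.
If it is under any of cups 1, 3, 4, and 6 (prior 1/6 each): the dealer has 4 equally likely choices, so probability 1/4; weight (1/6)·(1/4) = 1/24 each.
If it is under cup 2 (prior 1/6): the dealer has 5 equally likely choices, so probability 1/5; weight (1/6)·(1/5) = 1/30.
If it is under cup 5 (prior 1/6): the dealer opened cup 5, so this case is ruled out; weight (1/6)·0 = 0.
The weights sum to 1/5.
So P(the pea under cup 3 | the dealer opened cup 5) = (1/24) / (1/5) = 5/24.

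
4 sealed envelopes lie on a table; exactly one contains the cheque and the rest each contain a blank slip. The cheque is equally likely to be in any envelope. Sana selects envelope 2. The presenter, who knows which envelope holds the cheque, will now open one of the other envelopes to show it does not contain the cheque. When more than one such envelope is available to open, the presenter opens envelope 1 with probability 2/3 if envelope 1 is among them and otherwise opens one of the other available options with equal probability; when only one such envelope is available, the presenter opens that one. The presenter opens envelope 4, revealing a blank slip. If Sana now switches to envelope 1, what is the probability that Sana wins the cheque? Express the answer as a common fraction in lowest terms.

1/2

Apply Bayes' rule, conditioning on where the cheque actually is.
If it is in envelope 1 (prior 1/4): envelope 1 holds the prize so is unavailable; the presenter chooses uniformly among the 2 others, probability 1/2; weight (1/4)·(1/2) = 1/8.
If it is in envelope 2 (prior 1/4): envelope 1 is available but not opened; envelope 4 gets probability (1 − 2/3)/2 = 1/6; weight (1/4)·(1/6) = 1/24.
If it is in envelope 3 (prior 1/4): envelope 1 is available but not opened, probability 1/3; weight (1/4)·(1/3) = 1/12.
If it is in envelope 4 (prior 1/4): the presenter opened envelope 4, so this case is ruled out; weight (1/4)·0 = 0.
The weights sum to 1/4.
So P(the cheque in envelope 1 | the presenter opened envelope 4) = (1/8) / (1/4) = 1/2.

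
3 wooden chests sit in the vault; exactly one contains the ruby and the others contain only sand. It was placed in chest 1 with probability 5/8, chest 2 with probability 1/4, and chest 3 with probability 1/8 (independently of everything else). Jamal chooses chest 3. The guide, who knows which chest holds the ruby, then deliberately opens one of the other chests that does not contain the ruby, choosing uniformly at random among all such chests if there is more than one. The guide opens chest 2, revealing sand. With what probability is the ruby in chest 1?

10/11

Apply Bayes' rule, conditioning on where the ruby actually is.
If it is in chest 1 (prior 5/8): the guide has no choice, probability 1; weight (5/8)·1 = 5/8.
If it is in chest 2 (prior 1/4): the guide opened chest 2, so this case is ruled out; weight (1/4)·0 = 0.
If it is in chest 3 (prior 1/8): the guide has 2 equally likely choices, so probability 1/2; weight (1/8)·(1/2) = 1/16.
The weights sum to 11/16.
So P(the ruby in chest 1 | the guide opened chest 2) = (5/8) / (11/16) = 10/11.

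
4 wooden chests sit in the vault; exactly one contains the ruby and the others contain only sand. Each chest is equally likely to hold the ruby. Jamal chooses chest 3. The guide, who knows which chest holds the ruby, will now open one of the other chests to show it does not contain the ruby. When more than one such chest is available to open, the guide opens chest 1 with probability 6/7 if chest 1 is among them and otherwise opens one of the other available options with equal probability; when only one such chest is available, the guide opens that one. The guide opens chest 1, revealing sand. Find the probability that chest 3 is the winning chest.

Condition on the true location of the ruby.
If it is in chest 1 (prior 1/4): the guide opened chest 1, so this case is ruled out; weight (1/4)·0 = 0.
If it is in any of chests 2, 3, and 4 (prior 1/4 each): chest 1 is available, opened with probability 6/7; weight (1/4)·(6/7) = 3/14 each.
The weights sum to 9/14.
So P(the ruby in chest 3 | the guide opened chest 1) = (3/14) / (9/14) = 1/3.

1/3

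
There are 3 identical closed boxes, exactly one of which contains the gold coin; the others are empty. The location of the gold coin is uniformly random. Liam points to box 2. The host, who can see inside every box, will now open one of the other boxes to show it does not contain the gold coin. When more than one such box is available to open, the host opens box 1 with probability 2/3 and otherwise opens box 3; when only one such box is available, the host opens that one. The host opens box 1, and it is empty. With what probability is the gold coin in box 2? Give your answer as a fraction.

2/5

Apply Bayes' rule, conditioning on where the gold coin actually is.
If it is in box 1 (prior 1/3): the host opened box 1, so this case is ruled out; weight (1/3)·0 = 0.
If it is in box 2 (prior 1/3): box 1 is available, opened with probability 2/3; weight (1/3)·(2/3) = 2/9.
If it is in box 3 (prior 1/3): only box 1 is available, probability 1; weight (1/3)·1 = 1/3.
The weights sum to 5/9.
So P(the gold coin in box 2 | the host opened box 1) = (2/9) / (5/9) = 2/5.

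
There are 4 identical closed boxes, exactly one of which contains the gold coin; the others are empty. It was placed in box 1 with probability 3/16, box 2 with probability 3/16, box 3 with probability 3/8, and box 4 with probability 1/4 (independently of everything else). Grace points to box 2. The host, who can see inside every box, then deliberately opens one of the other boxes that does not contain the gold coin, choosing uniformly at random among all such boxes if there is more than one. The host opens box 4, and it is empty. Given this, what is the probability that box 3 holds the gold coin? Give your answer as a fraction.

Apply Bayes' rule, conditioning on where the gold coin actually is.
If it is in box 1 (prior 3/16): the host has 2 equally likely choices, so probability 1/2; weight (3/16)·(1/2) = 3/32.
If it is in box 2 (prior 3/16): the host has 3 equally likely choices, so probability 1/3; weight (3/16)·(1/3) = 1/16.
If it is in box 3 (prior 3/8): the host has 2 equally likely choices, so probability 1/2; weight (3/8)·(1/2) = 3/16.
If it is in box 4 (prior 1/4): the host opened box 4, so this case is ruled out; weight (1/4)·0 = 0.
The weights sum to 11/32.
So P(the gold coin in box 3 | the host opened box 4) = (3/16) / (11/32) = 6/11.

6/11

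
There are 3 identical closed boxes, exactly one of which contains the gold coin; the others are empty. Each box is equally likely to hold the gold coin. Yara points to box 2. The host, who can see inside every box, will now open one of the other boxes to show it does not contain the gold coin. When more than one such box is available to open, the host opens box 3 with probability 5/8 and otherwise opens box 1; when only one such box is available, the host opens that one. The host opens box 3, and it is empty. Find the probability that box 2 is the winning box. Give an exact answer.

5/13

Condition on the true location of the gold coin.
If it is in box 1 (prior 1/3): only box 3 is available, probability 1; weight (1/3)·1 = 1/3.
If it is in box 2 (prior 1/3): box 3 is available, opened with probability 5/8; weight (1/3)·(5/8) = 5/24.
If it is in box 3 (prior 1/3): the host opened box 3, so this case is ruled out; weight (1/3)·0 = 0.
The weights sum to 13/24.
So P(the gold coin in box 2 | the host opened box 3) = (5/24) / (13/24) = 5/13.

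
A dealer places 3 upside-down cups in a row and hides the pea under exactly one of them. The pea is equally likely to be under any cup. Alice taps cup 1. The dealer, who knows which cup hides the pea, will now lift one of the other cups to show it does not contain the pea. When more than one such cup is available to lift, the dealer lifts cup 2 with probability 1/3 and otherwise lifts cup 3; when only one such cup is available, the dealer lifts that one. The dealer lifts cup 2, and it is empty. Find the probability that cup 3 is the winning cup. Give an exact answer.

3/4

Consider each possible location of the pea in turn.
If it is under cup 1 (prior 1/3): cup 2 is available, opened with probability 1/3; weight (1/3)·(1/3) = 1/9.
If it is under cup 2 (prior 1/3): the dealer opened cup 2, so this case is ruled out; weight (1/3)·0 = 0.
If it is under cup 3 (prior 1/3): only cup 2 is available, probability 1; weight (1/3)·1 = 1/3.
The weights sum to 4/9.
So P(the pea under cup 3 | the dealer opened cup 2) = (1/3) / (4/9) = 3/4.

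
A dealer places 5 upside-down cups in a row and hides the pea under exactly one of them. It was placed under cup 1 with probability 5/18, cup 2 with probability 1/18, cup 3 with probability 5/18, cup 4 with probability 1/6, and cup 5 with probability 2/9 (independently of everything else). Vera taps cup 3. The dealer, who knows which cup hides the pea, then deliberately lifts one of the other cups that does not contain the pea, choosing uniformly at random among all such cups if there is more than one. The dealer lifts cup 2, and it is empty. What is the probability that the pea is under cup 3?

Apply Bayes' rule, conditioning on where the pea actually is.
If it is under cup 1 (prior 5/18): the dealer has 3 equally likely choices, so probability 1/3; weight (5/18)·(1/3) = 5/54.
If it is under cup 2 (prior 1/18): the dealer opened cup 2, so this case is ruled out; weight (1/18)·0 = 0.
If it is under cup 3 (prior 5/18): the dealer has 4 equally likely choices, so probability 1/4; weight (5/18)·(1/4) = 5/72.
If it is under cup 4 (prior 1/6): the dealer has 3 equally likely choices, so probability 1/3; weight (1/6)·(1/3) = 1/18.
If it is under cup 5 (prior 2/9): the dealer has 3 equally likely choices, so probability 1/3; weight (2/9)·(1/3) = 2/27.
The weights sum to 7/24.
So P(the pea under cup 3 | the dealer opened cup 2) = (5/72) / (7/24) = 5/21.

5/21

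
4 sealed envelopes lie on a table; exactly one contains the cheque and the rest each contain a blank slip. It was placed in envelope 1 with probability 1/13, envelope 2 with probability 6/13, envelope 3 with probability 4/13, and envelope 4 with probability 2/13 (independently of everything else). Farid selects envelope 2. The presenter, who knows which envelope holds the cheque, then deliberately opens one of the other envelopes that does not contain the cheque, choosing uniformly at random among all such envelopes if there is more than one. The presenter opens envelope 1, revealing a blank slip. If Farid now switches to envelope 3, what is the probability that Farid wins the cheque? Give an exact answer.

Condition on the true location of the cheque.
If it is in envelope 1 (prior 1/13): the presenter opened envelope 1, so this case is ruled out; weight (1/13)·0 = 0.
If it is in envelope 2 (prior 6/13): the presenter has 3 equally likely choices, so probability 1/3; weight (6/13)·(1/3) = 2/13.
If it is in envelope 3 (prior 4/13): the presenter has 2 equally likely choices, so probability 1/2; weight (4/13)·(1/2) = 2/13.
If it is in envelope 4 (prior 2/13): the presenter has 2 equally likely choices, so probability 1/2; weight (2/13)·(1/2) = 1/13.
The weights sum to 5/13.
So P(the cheque in envelope 3 | the presenter opened envelope 1) = (2/13) / (5/13) = 2/5.

2/5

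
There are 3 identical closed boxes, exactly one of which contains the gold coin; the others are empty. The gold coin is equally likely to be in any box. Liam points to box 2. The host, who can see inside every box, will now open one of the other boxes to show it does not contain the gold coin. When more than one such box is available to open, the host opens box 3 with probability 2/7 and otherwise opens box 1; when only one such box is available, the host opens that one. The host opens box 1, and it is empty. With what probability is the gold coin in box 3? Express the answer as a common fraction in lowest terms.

Apply Bayes' rule, conditioning on where the gold coin actually is.
If it is in box 1 (prior 1/3): the host opened box 1, so this case is ruled out; weight (1/3)·0 = 0.
If it is in box 2 (prior 1/3): box 3 is available but not opened, probability 5/7; weight (1/3)·(5/7) = 5/21.
If it is in box 3 (prior 1/3): only box 1 is available, probability 1; weight (1/3)·1 = 1/3.
The weights sum to 4/7.
So P(the gold coin in box 3 | the host opened box 1) = (1/3) / (4/7) = 7/12.

7/12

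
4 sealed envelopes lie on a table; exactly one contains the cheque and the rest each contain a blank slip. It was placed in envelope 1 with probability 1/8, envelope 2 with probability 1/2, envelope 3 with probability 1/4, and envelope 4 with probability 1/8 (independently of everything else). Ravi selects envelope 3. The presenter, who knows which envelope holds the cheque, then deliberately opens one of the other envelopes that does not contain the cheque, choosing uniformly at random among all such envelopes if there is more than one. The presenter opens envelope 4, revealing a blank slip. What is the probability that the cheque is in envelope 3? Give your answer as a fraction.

Condition on the true location of the cheque.
If it is in envelope 1 (prior 1/8): the presenter has 2 equally likely choices, so probability 1/2; weight (1/8)·(1/2) = 1/16.
If it is in envelope 2 (prior 1/2): the presenter has 2 equally likely choices, so probability 1/2; weight (1/2)·(1/2) = 1/4.
If it is in envelope 3 (prior 1/4): the presenter has 3 equally likely choices, so probability 1/3; weight (1/4)·(1/3) = 1/12.
If it is in envelope 4 (prior 1/8): the presenter opened envelope 4, so this case is ruled out; weight (1/8)·0 = 0.
The weights sum to 19/48.
So P(the cheque in envelope 3 | the presenter opened envelope 4) = (1/12) / (19/48) = 4/19.

4/19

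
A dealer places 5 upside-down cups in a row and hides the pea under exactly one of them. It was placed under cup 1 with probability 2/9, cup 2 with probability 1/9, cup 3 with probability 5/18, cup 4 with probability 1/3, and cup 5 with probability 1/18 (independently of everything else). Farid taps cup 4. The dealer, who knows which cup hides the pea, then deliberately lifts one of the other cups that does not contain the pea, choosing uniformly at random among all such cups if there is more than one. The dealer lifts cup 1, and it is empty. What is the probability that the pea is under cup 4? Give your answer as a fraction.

9/25

Condition on the true location of the pea.
If it is under cup 1 (prior 2/9): the dealer opened cup 1, so this case is ruled out; weight (2/9)·0 = 0.
If it is under cup 2 (prior 1/9): the dealer has 3 equally likely choices, so probability 1/3; weight (1/9)·(1/3) = 1/27.
If it is under cup 3 (prior 5/18): the dealer has 3 equally likely choices, so probability 1/3; weight (5/18)·(1/3) = 5/54.
If it is under cup 4 (prior 1/3): the dealer has 4 equally likely choices, so probability 1/4; weight (1/3)·(1/4) = 1/12.
If it is under cup 5 (prior 1/18): the dealer has 3 equally likely choices, so probability 1/3; weight (1/18)·(1/3) = 1/54.
The weights sum to 25/108.
So P(the pea under cup 4 | the dealer opened cup 1) = (1/12) / (25/108) = 9/25.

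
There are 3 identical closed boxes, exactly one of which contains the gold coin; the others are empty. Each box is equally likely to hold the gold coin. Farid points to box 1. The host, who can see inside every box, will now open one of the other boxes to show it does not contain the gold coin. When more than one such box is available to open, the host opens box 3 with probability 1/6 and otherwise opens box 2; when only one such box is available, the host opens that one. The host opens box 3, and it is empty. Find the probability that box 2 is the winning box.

6/7

Condition on the true location of the gold coin.
If it is in box 1 (prior 1/3): box 3 is available, opened with probability 1/6; weight (1/3)·(1/6) = 1/18.
If it is in box 2 (prior 1/3): only box 3 is available, probability 1; weight (1/3)·1 = 1/3.
If it is in box 3 (prior 1/3): the host opened box 3, so this case is ruled out; weight (1/3)·0 = 0.
The weights sum to 7/18.
So P(the gold coin in box 2 | the host opened box 3) = (1/3) / (7/18) = 6/7.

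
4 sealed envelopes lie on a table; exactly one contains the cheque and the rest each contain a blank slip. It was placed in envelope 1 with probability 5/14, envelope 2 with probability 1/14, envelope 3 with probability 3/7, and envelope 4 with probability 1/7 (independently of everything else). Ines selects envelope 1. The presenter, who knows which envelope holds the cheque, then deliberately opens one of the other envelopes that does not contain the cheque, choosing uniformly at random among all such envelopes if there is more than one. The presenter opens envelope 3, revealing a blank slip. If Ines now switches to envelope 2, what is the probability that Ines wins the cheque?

3/19

Condition on the true location of the cheque.
If it is in envelope 1 (prior 5/14): the presenter has 3 equally likely choices, so probability 1/3; weight (5/14)·(1/3) = 5/42.
If it is in envelope 2 (prior 1/14): the presenter has 2 equally likely choices, so probability 1/2; weight (1/14)·(1/2) = 1/28.
If it is in envelope 3 (prior 3/7): the presenter opened envelope 3, so this case is ruled out; weight (3/7)·0 = 0.
If it is in envelope 4 (prior 1/7): the presenter has 2 equally likely choices, so probability 1/2; weight (1/7)·(1/2) = 1/14.
The weights sum to 19/84.
So P(the cheque in envelope 2 | the presenter opened envelope 3) = (1/28) / (19/84) = 3/19.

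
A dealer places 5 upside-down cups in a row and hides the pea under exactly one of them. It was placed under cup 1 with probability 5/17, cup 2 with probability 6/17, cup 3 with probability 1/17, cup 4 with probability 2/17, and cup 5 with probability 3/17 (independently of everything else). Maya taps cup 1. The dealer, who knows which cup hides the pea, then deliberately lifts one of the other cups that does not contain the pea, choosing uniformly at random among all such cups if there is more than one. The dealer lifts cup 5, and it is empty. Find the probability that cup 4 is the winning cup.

8/51

Consider each possible location of the pea in turn.
If it is under cup 1 (prior 5/17): the dealer has 4 equally likely choices, so probability 1/4; weight (5/17)·(1/4) = 5/68.
If it is under cup 2 (prior 6/17): the dealer has 3 equally likely choices, so probability 1/3; weight (6/17)·(1/3) = 2/17.
If it is under cup 3 (prior 1/17): the dealer has 3 equally likely choices, so probability 1/3; weight (1/17)·(1/3) = 1/51.
If it is under cup 4 (prior 2/17): the dealer has 3 equally likely choices, so probability 1/3; weight (2/17)·(1/3) = 2/51.
If it is under cup 5 (prior 3/17): the dealer opened cup 5, so this case is ruled out; weight (3/17)·0 = 0.
The weights sum to 1/4.
So P(the pea under cup 4 | the dealer opened cup 5) = (2/51) / (1/4) = 8/51.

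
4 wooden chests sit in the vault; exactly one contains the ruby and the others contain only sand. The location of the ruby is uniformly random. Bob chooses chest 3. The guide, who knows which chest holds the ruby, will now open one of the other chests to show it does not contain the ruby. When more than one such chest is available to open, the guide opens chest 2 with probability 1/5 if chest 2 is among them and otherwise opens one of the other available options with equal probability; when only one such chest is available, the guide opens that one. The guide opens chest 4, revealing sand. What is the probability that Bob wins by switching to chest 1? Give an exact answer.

8/17

Condition on the true location of the ruby.
If it is in chest 1 (prior 1/4): chest 2 is available but not opened, probability 4/5; weight (1/4)·(4/5) = 1/5.
If it is in chest 2 (prior 1/4): chest 2 holds the prize so is unavailable; the guide chooses uniformly among the 2 others, probability 1/2; weight (1/4)·(1/2) = 1/8.
If it is in chest 3 (prior 1/4): chest 2 is available but not opened; chest 4 gets probability (1 − 1/5)/2 = 2/5; weight (1/4)·(2/5) = 1/10.
If it is in chest 4 (prior 1/4): the guide opened chest 4, so this case is ruled out; weight (1/4)·0 = 0.
The weights sum to 17/40.
So P(the ruby in chest 1 | the guide opened chest 4) = (1/5) / (17/40) = 8/17.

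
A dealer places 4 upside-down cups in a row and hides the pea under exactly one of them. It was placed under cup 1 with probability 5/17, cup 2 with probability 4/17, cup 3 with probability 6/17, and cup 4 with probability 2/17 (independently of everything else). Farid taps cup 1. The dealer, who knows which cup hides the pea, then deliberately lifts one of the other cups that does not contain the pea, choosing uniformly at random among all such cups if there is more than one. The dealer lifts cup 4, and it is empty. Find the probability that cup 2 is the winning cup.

Apply Bayes' rule, conditioning on where the pea actually is.
If it is under cup 1 (prior 5/17): the dealer has 3 equally likely choices, so probability 1/3; weight (5/17)·(1/3) = 5/51.
If it is under cup 2 (prior 4/17): the dealer has 2 equally likely choices, so probability 1/2; weight (4/17)·(1/2) = 2/17.
If it is under cup 3 (prior 6/17): the dealer has 2 equally likely choices, so probability 1/2; weight (6/17)·(1/2) = 3/17.
If it is under cup 4 (prior 2/17): the dealer opened cup 4, so this case is ruled out; weight (2/17)·0 = 0.
The weights sum to 20/51.
So P(the pea under cup 2 | the dealer opened cup 4) = (2/17) / (20/51) = 3/10.

3/10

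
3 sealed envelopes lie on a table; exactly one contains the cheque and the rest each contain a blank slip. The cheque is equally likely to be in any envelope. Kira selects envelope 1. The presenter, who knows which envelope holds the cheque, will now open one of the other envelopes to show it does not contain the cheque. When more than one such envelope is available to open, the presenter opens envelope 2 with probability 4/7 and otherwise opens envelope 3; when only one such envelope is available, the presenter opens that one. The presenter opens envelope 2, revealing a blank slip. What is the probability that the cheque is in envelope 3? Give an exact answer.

7/11

Apply Bayes' rule, conditioning on where the cheque actually is.
If it is in envelope 1 (prior 1/3): envelope 2 is available, opened with probability 4/7; weight (1/3)·(4/7) = 4/21.
If it is in envelope 2 (prior 1/3): the presenter opened envelope 2, so this case is ruled out; weight (1/3)·0 = 0.
If it is in envelope 3 (prior 1/3): only envelope 2 is available, probability 1; weight (1/3)·1 = 1/3.
The weights sum to 11/21.
So P(the cheque in envelope 3 | the presenter opened envelope 2) = (1/3) / (11/21) = 7/11.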